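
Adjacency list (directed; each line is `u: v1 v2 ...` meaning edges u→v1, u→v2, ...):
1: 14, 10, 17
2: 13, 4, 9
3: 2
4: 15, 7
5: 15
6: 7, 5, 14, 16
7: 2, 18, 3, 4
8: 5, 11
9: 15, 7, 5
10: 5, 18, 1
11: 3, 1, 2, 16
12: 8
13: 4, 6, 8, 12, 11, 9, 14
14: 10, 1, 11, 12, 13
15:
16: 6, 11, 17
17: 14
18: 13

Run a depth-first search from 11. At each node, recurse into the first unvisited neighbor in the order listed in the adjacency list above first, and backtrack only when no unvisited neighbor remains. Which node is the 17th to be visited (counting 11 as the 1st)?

Visit 11
11 → 3
3 → 2
2 → 13
13 → 4
4 → 15
4 → 7
7 → 18
13 → 6
6 → 5
6 → 14
14 → 10
10 → 1
1 → 17
14 → 12
12 → 8
6 → 16
13 → 9

Visit order: 11, 3, 2, 13, 4, 15, 7, 18, 6, 5, 14, 10, 1, 17, 12, 8, 16, 9

16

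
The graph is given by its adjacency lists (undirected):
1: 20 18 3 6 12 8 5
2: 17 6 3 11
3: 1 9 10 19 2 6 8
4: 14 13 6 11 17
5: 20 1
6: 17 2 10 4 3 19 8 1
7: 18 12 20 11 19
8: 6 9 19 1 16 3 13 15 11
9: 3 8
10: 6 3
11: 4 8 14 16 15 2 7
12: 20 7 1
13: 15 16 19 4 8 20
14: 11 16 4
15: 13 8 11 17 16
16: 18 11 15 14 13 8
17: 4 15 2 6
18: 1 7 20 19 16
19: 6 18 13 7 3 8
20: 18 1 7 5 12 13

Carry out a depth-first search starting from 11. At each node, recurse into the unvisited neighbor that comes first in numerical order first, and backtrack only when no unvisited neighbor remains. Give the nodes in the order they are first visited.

Visit 11
11 → 2
2 → 3
3 → 1
1 → 5
5 → 20
20 → 7
7 → 12
7 → 18
18 → 16
16 → 8
8 → 6
6 → 4
4 → 13
13 → 15
15 → 17
13 → 19
4 → 14
6 → 10
8 → 9

11, 2, 3, 1, 5, 20, 7, 12, 18, 16, 8, 6, 4, 13, 15, 17, 19, 14, 10, 9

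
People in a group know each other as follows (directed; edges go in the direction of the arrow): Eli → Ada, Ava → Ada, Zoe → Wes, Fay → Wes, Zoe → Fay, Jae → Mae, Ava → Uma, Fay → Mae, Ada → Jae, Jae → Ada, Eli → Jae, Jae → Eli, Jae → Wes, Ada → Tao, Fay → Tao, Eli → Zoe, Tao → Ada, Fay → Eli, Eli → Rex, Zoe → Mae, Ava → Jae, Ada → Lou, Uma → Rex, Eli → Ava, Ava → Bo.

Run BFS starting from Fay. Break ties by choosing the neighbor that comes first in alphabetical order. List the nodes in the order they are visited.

Visit Fay; enqueue Eli, Mae, Tao, Wes → queue [Eli, Mae, Tao, Wes]
Visit Eli; enqueue Ada, Ava, Jae, Rex, Zoe → queue [Mae, Tao, Wes, Ada, Ava, Jae, Rex, Zoe]
Visit Mae → queue [Tao, Wes, Ada, Ava, Jae, Rex, Zoe]
Visit Tao → queue [Wes, Ada, Ava, Jae, Rex, Zoe]
Visit Wes → queue [Ada, Ava, Jae, Rex, Zoe]
Visit Ada; enqueue Lou → queue [Ava, Jae, Rex, Zoe, Lou]
Visit Ava; enqueue Bo, Uma → queue [Jae, Rex, Zoe, Lou, Bo, Uma]
Visit Jae → queue [Rex, Zoe, Lou, Bo, Uma]
Visit Rex → queue [Zoe, Lou, Bo, Uma]
Visit Zoe → queue [Lou, Bo, Uma]
Visit Lou → queue [Bo, Uma]
Visit Bo → queue [Uma]
Visit Uma → queue []

Fay, Eli, Mae, Tao, Wes, Ada, Ava, Jae, Rex, Zoe, Lou, Bo, Uma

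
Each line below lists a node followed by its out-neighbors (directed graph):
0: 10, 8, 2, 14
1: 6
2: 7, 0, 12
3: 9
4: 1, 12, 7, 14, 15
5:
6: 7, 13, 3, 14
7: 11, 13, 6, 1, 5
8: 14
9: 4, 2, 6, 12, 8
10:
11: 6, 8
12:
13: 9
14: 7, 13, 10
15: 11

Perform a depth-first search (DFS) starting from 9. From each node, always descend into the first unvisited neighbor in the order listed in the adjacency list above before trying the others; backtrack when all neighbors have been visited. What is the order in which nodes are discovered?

9 4 1 6 7 11 8 14 13 10 5 3 12 15 2 0

Visit 9
9 → 4
4 → 1
1 → 6
6 → 7
7 → 11
11 → 8
8 → 14
14 → 13
14 → 10
7 → 5
6 → 3
4 → 12
4 → 15
9 → 2
2 → 0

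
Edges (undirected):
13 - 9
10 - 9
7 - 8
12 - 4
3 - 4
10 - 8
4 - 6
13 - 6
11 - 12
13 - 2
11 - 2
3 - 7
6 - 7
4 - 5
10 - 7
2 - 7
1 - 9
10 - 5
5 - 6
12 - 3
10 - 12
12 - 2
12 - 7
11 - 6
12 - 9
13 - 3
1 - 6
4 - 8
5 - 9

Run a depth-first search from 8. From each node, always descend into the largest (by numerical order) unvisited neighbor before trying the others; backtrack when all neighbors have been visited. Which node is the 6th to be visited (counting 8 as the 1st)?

13

Visit 8
8 → 10
10 → 12
12 → 11
11 → 6
6 → 13
13 → 9
9 → 5
5 → 4
4 → 3
3 → 7
7 → 2
9 → 1

Visit order: 8, 10, 12, 11, 6, 13, 9, 5, 4, 3, 7, 2, 1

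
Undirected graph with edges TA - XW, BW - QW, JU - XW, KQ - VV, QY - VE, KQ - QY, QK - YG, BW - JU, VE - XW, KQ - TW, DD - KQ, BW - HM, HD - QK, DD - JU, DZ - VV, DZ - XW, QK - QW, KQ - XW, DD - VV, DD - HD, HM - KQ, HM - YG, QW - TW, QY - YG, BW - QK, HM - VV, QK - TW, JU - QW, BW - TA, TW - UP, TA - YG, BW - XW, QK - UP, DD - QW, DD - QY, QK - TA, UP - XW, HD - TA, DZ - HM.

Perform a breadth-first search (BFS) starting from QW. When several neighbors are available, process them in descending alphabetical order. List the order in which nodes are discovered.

Visit QW; enqueue TW, QK, JU, DD, BW → queue [TW, QK, JU, DD, BW]
Visit TW; enqueue UP, KQ → queue [QK, JU, DD, BW, UP, KQ]
Visit QK; enqueue YG, TA, HD → queue [JU, DD, BW, UP, KQ, YG, TA, HD]
Visit JU; enqueue XW → queue [DD, BW, UP, KQ, YG, TA, HD, XW]
Visit DD; enqueue VV, QY → queue [BW, UP, KQ, YG, TA, HD, XW, VV, QY]
Visit BW; enqueue HM → queue [UP, KQ, YG, TA, HD, XW, VV, QY, HM]
Visit UP → queue [KQ, YG, TA, HD, XW, VV, QY, HM]
Visit KQ → queue [YG, TA, HD, XW, VV, QY, HM]
Visit YG → queue [TA, HD, XW, VV, QY, HM]
Visit TA → queue [HD, XW, VV, QY, HM]
Visit HD → queue [XW, VV, QY, HM]
Visit XW; enqueue VE, DZ → queue [VV, QY, HM, VE, DZ]
Visit VV → queue [QY, HM, VE, DZ]
Visit QY → queue [HM, VE, DZ]
Visit HM → queue [VE, DZ]
Visit VE → queue [DZ]
Visit DZ → queue []

QW, TW, QK, JU, DD, BW, UP, KQ, YG, TA, HD, XW, VV, QY, HM, VE, DZ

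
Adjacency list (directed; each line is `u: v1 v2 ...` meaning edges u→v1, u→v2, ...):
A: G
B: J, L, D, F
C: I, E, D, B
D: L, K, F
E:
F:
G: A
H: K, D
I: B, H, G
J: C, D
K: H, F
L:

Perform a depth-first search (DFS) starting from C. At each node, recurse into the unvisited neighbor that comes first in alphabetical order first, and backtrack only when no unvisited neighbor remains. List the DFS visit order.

Visit C
C → B
B → D
D → F
D → K
K → H
D → L
B → J
C → E
C → I
I → G
G → A

C B D F K H L J E I G A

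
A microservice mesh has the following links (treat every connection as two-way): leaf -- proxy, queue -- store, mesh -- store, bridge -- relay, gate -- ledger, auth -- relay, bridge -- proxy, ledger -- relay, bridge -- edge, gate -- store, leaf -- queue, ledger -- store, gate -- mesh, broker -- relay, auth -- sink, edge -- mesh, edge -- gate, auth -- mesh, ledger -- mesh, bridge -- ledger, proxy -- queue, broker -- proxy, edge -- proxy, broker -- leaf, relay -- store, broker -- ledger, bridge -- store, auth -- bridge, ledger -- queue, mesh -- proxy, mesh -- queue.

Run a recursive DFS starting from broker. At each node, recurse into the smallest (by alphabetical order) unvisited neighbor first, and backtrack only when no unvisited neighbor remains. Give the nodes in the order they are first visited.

Visit broker
broker → leaf
leaf → proxy
proxy → bridge
bridge → auth
auth → mesh
mesh → edge
edge → gate
gate → ledger
ledger → queue
queue → store
store → relay
auth → sink

broker leaf proxy bridge auth mesh edge gate ledger queue store relay sink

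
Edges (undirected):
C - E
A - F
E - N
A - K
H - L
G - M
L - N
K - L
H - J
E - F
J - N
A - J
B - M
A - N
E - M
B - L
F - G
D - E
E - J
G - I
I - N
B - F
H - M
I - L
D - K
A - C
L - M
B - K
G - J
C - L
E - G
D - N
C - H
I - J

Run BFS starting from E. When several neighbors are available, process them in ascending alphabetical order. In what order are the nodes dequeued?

E, C, D, F, G, J, M, N, A, H, L, K, B, I

Visit E; enqueue C, D, F, G, J, M, N → queue [C, D, F, G, J, M, N]
Visit C; enqueue A, H, L → queue [D, F, G, J, M, N, A, H, L]
Visit D; enqueue K → queue [F, G, J, M, N, A, H, L, K]
Visit F; enqueue B → queue [G, J, M, N, A, H, L, K, B]
Visit G; enqueue I → queue [J, M, N, A, H, L, K, B, I]
Visit J → queue [M, N, A, H, L, K, B, I]
Visit M → queue [N, A, H, L, K, B, I]
Visit N → queue [A, H, L, K, B, I]
Visit A → queue [H, L, K, B, I]
Visit H → queue [L, K, B, I]
Visit L → queue [K, B, I]
Visit K → queue [B, I]
Visit B → queue [I]
Visit I → queue []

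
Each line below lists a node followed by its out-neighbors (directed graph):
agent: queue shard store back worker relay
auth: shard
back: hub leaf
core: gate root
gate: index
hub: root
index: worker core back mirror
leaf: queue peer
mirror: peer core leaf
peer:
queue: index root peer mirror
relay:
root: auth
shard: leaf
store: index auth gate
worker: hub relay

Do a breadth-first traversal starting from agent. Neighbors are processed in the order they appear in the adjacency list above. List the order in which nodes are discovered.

agent, queue, shard, store, back, worker, relay, index, root, peer, mirror, leaf, auth, gate, hub, core

Visit agent; enqueue queue, shard, store, back, worker, relay → queue [queue, shard, store, back, worker, relay]
Visit queue; enqueue index, root, peer, mirror → queue [shard, store, back, worker, relay, index, root, peer, mirror]
Visit shard; enqueue leaf → queue [store, back, worker, relay, index, root, peer, mirror, leaf]
Visit store; enqueue auth, gate → queue [back, worker, relay, index, root, peer, mirror, leaf, auth, gate]
Visit back; enqueue hub → queue [worker, relay, index, root, peer, mirror, leaf, auth, gate, hub]
Visit worker → queue [relay, index, root, peer, mirror, leaf, auth, gate, hub]
Visit relay → queue [index, root, peer, mirror, leaf, auth, gate, hub]
Visit index; enqueue core → queue [root, peer, mirror, leaf, auth, gate, hub, core]
Visit root → queue [peer, mirror, leaf, auth, gate, hub, core]
Visit peer → queue [mirror, leaf, auth, gate, hub, core]
Visit mirror → queue [leaf, auth, gate, hub, core]
Visit leaf → queue [auth, gate, hub, core]
Visit auth → queue [gate, hub, core]
Visit gate → queue [hub, core]
Visit hub → queue [core]
Visit core → queue []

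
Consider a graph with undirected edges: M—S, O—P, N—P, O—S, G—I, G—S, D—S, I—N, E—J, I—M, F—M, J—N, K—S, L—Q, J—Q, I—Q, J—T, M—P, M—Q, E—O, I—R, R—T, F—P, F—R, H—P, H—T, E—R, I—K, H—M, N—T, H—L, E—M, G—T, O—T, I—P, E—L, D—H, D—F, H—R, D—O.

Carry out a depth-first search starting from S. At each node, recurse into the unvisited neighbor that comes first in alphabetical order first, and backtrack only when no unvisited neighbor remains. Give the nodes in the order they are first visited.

Visit S
S → D
D → F
F → M
M → E
E → J
J → N
N → I
I → G
G → T
T → H
H → L
L → Q
H → P
P → O
H → R
I → K

S, D, F, M, E, J, N, I, G, T, H, L, Q, P, O, R, K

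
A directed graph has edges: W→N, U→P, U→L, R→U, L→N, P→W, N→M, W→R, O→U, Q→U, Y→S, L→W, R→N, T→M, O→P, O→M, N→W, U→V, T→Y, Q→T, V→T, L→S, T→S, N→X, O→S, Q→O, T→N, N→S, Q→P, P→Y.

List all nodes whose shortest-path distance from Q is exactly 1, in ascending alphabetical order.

Level 0: Q
Level 1: O, P, T, U
Level 2: L, M, N, S, V, W, Y
Level 3: R, X

O, P, T, U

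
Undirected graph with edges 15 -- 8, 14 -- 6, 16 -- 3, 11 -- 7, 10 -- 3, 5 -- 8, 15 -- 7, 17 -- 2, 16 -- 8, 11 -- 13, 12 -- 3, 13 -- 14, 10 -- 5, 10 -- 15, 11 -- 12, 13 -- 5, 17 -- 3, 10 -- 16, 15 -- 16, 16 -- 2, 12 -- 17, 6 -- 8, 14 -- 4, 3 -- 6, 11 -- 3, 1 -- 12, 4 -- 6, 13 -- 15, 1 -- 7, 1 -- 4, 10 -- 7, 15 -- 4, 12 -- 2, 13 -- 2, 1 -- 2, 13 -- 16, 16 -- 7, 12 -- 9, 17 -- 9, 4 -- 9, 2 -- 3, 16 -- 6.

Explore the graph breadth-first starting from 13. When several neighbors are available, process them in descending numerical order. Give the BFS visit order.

Visit 13; enqueue 16, 15, 14, 11, 5, 2 → queue [16, 15, 14, 11, 5, 2]
Visit 16; enqueue 10, 8, 7, 6, 3 → queue [15, 14, 11, 5, 2, 10, 8, 7, 6, 3]
Visit 15; enqueue 4 → queue [14, 11, 5, 2, 10, 8, 7, 6, 3, 4]
Visit 14 → queue [11, 5, 2, 10, 8, 7, 6, 3, 4]
Visit 11; enqueue 12 → queue [5, 2, 10, 8, 7, 6, 3, 4, 12]
Visit 5 → queue [2, 10, 8, 7, 6, 3, 4, 12]
Visit 2; enqueue 17, 1 → queue [10, 8, 7, 6, 3, 4, 12, 17, 1]
Visit 10 → queue [8, 7, 6, 3, 4, 12, 17, 1]
Visit 8 → queue [7, 6, 3, 4, 12, 17, 1]
Visit 7 → queue [6, 3, 4, 12, 17, 1]
Visit 6 → queue [3, 4, 12, 17, 1]
Visit 3 → queue [4, 12, 17, 1]
Visit 4; enqueue 9 → queue [12, 17, 1, 9]
Visit 12 → queue [17, 1, 9]
Visit 17 → queue [1, 9]
Visit 1 → queue [9]
Visit 9 → queue []

13 → 16 → 15 → 14 → 11 → 5 → 2 → 10 → 8 → 7 → 6 → 3 → 4 → 12 → 17 → 1 → 9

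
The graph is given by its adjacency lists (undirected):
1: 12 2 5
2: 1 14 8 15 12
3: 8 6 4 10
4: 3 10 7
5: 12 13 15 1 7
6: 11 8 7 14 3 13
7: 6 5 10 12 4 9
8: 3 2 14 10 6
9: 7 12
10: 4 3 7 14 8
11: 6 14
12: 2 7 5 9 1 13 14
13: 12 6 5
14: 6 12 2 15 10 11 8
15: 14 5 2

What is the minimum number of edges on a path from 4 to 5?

Level 0: 4
Level 1: 3, 7, 10
Level 2: 5, 6, 8, 9, 12, 14
Level 3: 1, 2, 11, 13, 15
5 first appears at level 2.

2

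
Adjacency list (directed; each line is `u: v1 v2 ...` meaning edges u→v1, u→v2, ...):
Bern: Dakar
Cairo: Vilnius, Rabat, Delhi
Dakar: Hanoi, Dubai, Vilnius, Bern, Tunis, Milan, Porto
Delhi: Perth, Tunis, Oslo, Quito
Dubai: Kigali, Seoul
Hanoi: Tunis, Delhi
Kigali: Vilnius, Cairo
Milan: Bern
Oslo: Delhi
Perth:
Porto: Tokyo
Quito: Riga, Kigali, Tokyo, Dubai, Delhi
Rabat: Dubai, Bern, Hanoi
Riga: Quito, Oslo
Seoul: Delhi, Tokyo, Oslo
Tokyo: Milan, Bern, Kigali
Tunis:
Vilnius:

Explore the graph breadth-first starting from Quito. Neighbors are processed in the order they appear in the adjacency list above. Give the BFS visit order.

Visit Quito; enqueue Riga, Kigali, Tokyo, Dubai, Delhi → queue [Riga, Kigali, Tokyo, Dubai, Delhi]
Visit Riga; enqueue Oslo → queue [Kigali, Tokyo, Dubai, Delhi, Oslo]
Visit Kigali; enqueue Vilnius, Cairo → queue [Tokyo, Dubai, Delhi, Oslo, Vilnius, Cairo]
Visit Tokyo; enqueue Milan, Bern → queue [Dubai, Delhi, Oslo, Vilnius, Cairo, Milan, Bern]
Visit Dubai; enqueue Seoul → queue [Delhi, Oslo, Vilnius, Cairo, Milan, Bern, Seoul]
Visit Delhi; enqueue Perth, Tunis → queue [Oslo, Vilnius, Cairo, Milan, Bern, Seoul, Perth, Tunis]
Visit Oslo → queue [Vilnius, Cairo, Milan, Bern, Seoul, Perth, Tunis]
Visit Vilnius → queue [Cairo, Milan, Bern, Seoul, Perth, Tunis]
Visit Cairo; enqueue Rabat → queue [Milan, Bern, Seoul, Perth, Tunis, Rabat]
Visit Milan → queue [Bern, Seoul, Perth, Tunis, Rabat]
Visit Bern; enqueue Dakar → queue [Seoul, Perth, Tunis, Rabat, Dakar]
Visit Seoul → queue [Perth, Tunis, Rabat, Dakar]
Visit Perth → queue [Tunis, Rabat, Dakar]
Visit Tunis → queue [Rabat, Dakar]
Visit Rabat; enqueue Hanoi → queue [Dakar, Hanoi]
Visit Dakar; enqueue Porto → queue [Hanoi, Porto]
Visit Hanoi → queue [Porto]
Visit Porto → queue []

Quito Riga Kigali Tokyo Dubai Delhi Oslo Vilnius Cairo Milan Bern Seoul Perth Tunis Rabat Dakar Hanoi Porto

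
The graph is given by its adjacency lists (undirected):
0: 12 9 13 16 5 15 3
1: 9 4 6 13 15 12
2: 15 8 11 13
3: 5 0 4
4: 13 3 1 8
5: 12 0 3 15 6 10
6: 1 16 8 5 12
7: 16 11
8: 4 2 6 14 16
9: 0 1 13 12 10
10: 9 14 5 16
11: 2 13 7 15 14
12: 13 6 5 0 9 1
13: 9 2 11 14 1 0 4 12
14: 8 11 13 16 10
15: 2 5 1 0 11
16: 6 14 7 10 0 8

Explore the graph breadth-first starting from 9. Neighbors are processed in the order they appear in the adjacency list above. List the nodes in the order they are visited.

9 → 0 → 1 → 13 → 12 → 10 → 16 → 5 → 15 → 3 → 4 → 6 → 2 → 11 → 14 → 7 → 8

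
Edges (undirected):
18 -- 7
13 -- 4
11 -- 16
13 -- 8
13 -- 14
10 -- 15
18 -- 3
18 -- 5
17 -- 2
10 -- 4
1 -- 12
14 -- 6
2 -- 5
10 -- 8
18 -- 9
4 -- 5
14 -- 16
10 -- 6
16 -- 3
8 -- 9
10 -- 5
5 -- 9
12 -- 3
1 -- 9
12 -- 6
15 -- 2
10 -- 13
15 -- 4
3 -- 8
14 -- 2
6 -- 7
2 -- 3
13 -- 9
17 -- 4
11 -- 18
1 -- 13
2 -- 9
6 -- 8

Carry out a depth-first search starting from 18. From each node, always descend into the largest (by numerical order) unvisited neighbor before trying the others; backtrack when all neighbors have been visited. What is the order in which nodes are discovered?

18 -> 11 -> 16 -> 14 -> 13 -> 10 -> 15 -> 4 -> 17 -> 2 -> 9 -> 8 -> 6 -> 12 -> 3 -> 1 -> 7 -> 5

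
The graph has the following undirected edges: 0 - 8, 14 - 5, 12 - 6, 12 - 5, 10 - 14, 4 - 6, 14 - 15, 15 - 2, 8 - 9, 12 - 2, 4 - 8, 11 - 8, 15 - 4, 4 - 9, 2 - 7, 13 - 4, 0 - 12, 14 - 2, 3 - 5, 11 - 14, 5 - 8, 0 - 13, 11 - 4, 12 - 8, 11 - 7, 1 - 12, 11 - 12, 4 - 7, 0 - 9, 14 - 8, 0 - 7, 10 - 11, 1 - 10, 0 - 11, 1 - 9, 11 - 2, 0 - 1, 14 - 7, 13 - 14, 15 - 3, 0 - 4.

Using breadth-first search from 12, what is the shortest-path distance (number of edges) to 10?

Level 0: 12
Level 1: 0, 1, 2, 5, 6, 8, 11
Level 2: 3, 4, 7, 9, 10, 13, 14, 15
10 first appears at level 2.

2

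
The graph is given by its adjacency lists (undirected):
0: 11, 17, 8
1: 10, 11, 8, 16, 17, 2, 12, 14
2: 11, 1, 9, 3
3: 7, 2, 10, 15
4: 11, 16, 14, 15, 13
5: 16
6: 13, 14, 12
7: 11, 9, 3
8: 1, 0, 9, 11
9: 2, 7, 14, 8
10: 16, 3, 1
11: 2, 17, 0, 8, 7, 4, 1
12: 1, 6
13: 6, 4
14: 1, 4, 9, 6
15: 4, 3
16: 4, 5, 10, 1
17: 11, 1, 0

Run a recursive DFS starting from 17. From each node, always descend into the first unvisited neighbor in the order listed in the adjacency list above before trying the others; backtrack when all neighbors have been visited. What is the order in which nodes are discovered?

17, 11, 2, 1, 10, 16, 4, 14, 9, 7, 3, 15, 8, 0, 6, 13, 12, 5

Visit 17
17 → 11
11 → 2
2 → 1
1 → 10
10 → 16
16 → 4
4 → 14
14 → 9
9 → 7
7 → 3
3 → 15
9 → 8
8 → 0
14 → 6
6 → 13
6 → 12
16 → 5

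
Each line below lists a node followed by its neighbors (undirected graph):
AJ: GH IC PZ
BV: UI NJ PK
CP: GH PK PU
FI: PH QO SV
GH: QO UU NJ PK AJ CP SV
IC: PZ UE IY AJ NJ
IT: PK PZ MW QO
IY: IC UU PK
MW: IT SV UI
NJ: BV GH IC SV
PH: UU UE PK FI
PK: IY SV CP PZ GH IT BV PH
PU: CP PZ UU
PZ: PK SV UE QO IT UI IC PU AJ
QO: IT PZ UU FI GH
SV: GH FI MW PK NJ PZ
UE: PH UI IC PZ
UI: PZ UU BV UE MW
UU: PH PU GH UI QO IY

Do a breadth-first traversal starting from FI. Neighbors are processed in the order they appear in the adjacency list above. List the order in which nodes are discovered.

Visit FI; enqueue PH, QO, SV → queue [PH, QO, SV]
Visit PH; enqueue UU, UE, PK → queue [QO, SV, UU, UE, PK]
Visit QO; enqueue IT, PZ, GH → queue [SV, UU, UE, PK, IT, PZ, GH]
Visit SV; enqueue MW, NJ → queue [UU, UE, PK, IT, PZ, GH, MW, NJ]
Visit UU; enqueue PU, UI, IY → queue [UE, PK, IT, PZ, GH, MW, NJ, PU, UI, IY]
Visit UE; enqueue IC → queue [PK, IT, PZ, GH, MW, NJ, PU, UI, IY, IC]
Visit PK; enqueue CP, BV → queue [IT, PZ, GH, MW, NJ, PU, UI, IY, IC, CP, BV]
Visit IT → queue [PZ, GH, MW, NJ, PU, UI, IY, IC, CP, BV]
Visit PZ; enqueue AJ → queue [GH, MW, NJ, PU, UI, IY, IC, CP, BV, AJ]
Visit GH → queue [MW, NJ, PU, UI, IY, IC, CP, BV, AJ]
Visit MW → queue [NJ, PU, UI, IY, IC, CP, BV, AJ]
Visit NJ → queue [PU, UI, IY, IC, CP, BV, AJ]
Visit PU → queue [UI, IY, IC, CP, BV, AJ]
Visit UI → queue [IY, IC, CP, BV, AJ]
Visit IY → queue [IC, CP, BV, AJ]
Visit IC → queue [CP, BV, AJ]
Visit CP → queue [BV, AJ]
Visit BV → queue [AJ]
Visit AJ → queue []

FI -> PH -> QO -> SV -> UU -> UE -> PK -> IT -> PZ -> GH -> MW -> NJ -> PU -> UI -> IY -> IC -> CP -> BV -> AJ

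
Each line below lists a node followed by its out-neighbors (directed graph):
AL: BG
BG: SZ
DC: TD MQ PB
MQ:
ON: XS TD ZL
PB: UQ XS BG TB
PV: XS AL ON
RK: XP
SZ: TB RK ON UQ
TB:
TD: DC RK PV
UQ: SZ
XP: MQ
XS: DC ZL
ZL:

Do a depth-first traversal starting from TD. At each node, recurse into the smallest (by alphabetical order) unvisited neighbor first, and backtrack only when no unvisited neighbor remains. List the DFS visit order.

Visit TD
TD → DC
DC → MQ
DC → PB
PB → BG
BG → SZ
SZ → ON
ON → XS
XS → ZL
SZ → RK
RK → XP
SZ → TB
SZ → UQ
TD → PV
PV → AL

TD DC MQ PB BG SZ ON XS ZL RK XP TB UQ PV AL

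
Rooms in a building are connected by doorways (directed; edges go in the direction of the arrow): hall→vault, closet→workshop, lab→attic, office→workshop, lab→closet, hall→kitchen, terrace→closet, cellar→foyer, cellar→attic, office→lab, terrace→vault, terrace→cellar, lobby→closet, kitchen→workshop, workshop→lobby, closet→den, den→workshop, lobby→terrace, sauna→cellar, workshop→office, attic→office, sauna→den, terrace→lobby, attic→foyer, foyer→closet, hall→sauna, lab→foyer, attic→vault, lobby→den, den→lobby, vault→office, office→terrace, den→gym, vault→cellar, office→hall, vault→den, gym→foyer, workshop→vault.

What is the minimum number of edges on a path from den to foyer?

Level 0: den
Level 1: gym, lobby, workshop
Level 2: closet, foyer, office, terrace, vault
Level 3: cellar, hall, lab
Level 4: attic, kitchen, sauna
foyer first appears at level 2.

2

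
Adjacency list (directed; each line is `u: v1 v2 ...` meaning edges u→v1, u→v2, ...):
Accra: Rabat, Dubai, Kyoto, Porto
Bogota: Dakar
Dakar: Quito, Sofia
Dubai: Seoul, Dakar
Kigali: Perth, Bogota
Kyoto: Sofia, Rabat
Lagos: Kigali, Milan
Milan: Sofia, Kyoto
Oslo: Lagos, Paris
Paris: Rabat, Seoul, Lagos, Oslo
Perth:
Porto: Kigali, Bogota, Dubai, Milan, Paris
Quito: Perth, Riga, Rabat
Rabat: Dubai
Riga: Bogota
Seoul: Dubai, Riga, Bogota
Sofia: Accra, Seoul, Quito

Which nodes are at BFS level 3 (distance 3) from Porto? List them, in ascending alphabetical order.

Accra, Quito, Riga

Level 0: Porto
Level 1: Bogota, Dubai, Kigali, Milan, Paris
Level 2: Dakar, Kyoto, Lagos, Oslo, Perth, Rabat, Seoul, Sofia
Level 3: Accra, Quito, Riga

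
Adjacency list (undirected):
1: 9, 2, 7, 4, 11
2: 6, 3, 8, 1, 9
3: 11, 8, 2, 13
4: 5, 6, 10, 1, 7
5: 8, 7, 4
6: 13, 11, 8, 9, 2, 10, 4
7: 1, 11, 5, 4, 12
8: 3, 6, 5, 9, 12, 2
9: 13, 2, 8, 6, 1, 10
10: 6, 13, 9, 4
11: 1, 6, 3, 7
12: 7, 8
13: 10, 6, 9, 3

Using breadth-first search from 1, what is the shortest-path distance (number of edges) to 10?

Level 0: 1
Level 1: 2, 4, 7, 9, 11
Level 2: 3, 5, 6, 8, 10, 12, 13
10 first appears at level 2.

2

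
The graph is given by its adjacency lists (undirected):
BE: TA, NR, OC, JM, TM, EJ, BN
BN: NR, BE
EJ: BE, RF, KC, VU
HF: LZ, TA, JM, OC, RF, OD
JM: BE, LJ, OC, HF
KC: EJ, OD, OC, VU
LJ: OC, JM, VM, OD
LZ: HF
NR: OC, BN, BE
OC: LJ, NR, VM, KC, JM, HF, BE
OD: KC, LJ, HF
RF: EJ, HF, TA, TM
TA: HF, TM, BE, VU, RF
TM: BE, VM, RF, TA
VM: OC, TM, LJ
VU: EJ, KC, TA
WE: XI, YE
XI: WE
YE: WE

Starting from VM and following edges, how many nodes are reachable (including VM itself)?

16

BFS from VM visits: VM, OC, TM, LJ, NR, KC, JM, HF, BE, RF, TA, OD, BN, EJ, VU, LZ
Reachable nodes: 16 of 19 total.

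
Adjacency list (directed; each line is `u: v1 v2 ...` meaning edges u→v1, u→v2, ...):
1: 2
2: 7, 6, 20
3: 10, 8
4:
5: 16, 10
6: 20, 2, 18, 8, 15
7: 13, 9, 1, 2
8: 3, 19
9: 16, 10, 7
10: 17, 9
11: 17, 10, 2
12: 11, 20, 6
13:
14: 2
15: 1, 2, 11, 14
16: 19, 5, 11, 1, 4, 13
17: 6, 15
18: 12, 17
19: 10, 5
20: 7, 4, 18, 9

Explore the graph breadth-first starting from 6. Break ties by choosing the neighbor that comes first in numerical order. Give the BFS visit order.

Visit 6; enqueue 2, 8, 15, 18, 20 → queue [2, 8, 15, 18, 20]
Visit 2; enqueue 7 → queue [8, 15, 18, 20, 7]
Visit 8; enqueue 3, 19 → queue [15, 18, 20, 7, 3, 19]
Visit 15; enqueue 1, 11, 14 → queue [18, 20, 7, 3, 19, 1, 11, 14]
Visit 18; enqueue 12, 17 → queue [20, 7, 3, 19, 1, 11, 14, 12, 17]
Visit 20; enqueue 4, 9 → queue [7, 3, 19, 1, 11, 14, 12, 17, 4, 9]
Visit 7; enqueue 13 → queue [3, 19, 1, 11, 14, 12, 17, 4, 9, 13]
Visit 3; enqueue 10 → queue [19, 1, 11, 14, 12, 17, 4, 9, 13, 10]
Visit 19; enqueue 5 → queue [1, 11, 14, 12, 17, 4, 9, 13, 10, 5]
Visit 1 → queue [11, 14, 12, 17, 4, 9, 13, 10, 5]
Visit 11 → queue [14, 12, 17, 4, 9, 13, 10, 5]
Visit 14 → queue [12, 17, 4, 9, 13, 10, 5]
Visit 12 → queue [17, 4, 9, 13, 10, 5]
Visit 17 → queue [4, 9, 13, 10, 5]
Visit 4 → queue [9, 13, 10, 5]
Visit 9; enqueue 16 → queue [13, 10, 5, 16]
Visit 13 → queue [10, 5, 16]
Visit 10 → queue [5, 16]
Visit 5 → queue [16]
Visit 16 → queue []

6, 2, 8, 15, 18, 20, 7, 3, 19, 1, 11, 14, 12, 17, 4, 9, 13, 10, 5, 16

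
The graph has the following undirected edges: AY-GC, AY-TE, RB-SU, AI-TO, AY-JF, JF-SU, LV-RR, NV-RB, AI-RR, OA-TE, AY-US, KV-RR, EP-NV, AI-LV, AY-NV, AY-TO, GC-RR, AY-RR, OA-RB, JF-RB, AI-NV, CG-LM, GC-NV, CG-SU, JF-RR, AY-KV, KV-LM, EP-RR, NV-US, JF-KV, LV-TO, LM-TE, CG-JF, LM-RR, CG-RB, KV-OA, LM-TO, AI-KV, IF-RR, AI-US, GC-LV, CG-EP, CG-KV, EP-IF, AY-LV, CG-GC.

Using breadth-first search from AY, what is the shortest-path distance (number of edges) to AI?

Level 0: AY
Level 1: GC, JF, KV, LV, NV, RR, TE, TO, US
Level 2: AI, CG, EP, IF, LM, OA, RB, SU
AI first appears at level 2.

2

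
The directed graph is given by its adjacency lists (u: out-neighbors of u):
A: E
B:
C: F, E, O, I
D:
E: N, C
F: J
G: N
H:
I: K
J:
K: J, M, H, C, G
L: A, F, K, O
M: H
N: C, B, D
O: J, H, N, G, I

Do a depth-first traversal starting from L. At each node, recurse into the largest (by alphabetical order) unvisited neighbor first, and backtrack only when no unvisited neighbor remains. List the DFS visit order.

L, O, N, D, C, I, K, M, H, J, G, F, E, B, A

Visit L
L → O
O → N
N → D
N → C
C → I
I → K
K → M
M → H
K → J
K → G
C → F
C → E
N → B
L → A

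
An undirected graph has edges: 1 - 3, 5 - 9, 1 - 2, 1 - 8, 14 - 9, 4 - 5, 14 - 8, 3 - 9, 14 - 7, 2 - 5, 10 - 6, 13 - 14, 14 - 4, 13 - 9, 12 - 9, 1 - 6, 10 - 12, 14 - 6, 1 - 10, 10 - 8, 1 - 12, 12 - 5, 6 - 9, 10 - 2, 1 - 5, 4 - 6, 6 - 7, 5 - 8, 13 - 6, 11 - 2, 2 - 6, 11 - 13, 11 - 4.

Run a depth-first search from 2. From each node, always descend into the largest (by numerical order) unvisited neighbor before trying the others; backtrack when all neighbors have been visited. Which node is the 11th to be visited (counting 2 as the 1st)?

Visit 2
2 → 11
11 → 13
13 → 14
14 → 9
9 → 12
12 → 10
10 → 8
8 → 5
5 → 4
4 → 6
6 → 7
6 → 1
1 → 3

Visit order: 2, 11, 13, 14, 9, 12, 10, 8, 5, 4, 6, 7, 1, 3

6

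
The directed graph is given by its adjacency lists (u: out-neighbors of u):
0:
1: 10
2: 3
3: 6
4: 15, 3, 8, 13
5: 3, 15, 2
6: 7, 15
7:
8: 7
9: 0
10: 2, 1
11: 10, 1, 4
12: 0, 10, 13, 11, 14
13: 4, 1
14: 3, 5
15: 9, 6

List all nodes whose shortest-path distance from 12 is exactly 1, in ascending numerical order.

Level 0: 12
Level 1: 0, 10, 11, 13, 14
Level 2: 1, 2, 3, 4, 5
Level 3: 6, 8, 15
Level 4: 7, 9

0, 10, 11, 13, 14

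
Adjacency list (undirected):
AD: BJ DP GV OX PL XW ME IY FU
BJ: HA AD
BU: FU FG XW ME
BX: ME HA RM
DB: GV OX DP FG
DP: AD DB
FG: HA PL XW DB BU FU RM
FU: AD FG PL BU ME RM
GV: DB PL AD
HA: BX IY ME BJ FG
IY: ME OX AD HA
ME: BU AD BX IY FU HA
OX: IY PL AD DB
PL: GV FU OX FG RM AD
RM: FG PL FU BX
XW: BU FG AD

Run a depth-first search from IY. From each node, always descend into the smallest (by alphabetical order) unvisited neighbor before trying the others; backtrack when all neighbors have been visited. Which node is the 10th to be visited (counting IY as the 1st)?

DP

Visit IY
IY → AD
AD → BJ
BJ → HA
HA → BX
BX → ME
ME → BU
BU → FG
FG → DB
DB → DP
DB → GV
GV → PL
PL → FU
FU → RM
PL → OX
FG → XW

Visit order: IY, AD, BJ, HA, BX, ME, BU, FG, DB, DP, GV, PL, FU, RM, OX, XW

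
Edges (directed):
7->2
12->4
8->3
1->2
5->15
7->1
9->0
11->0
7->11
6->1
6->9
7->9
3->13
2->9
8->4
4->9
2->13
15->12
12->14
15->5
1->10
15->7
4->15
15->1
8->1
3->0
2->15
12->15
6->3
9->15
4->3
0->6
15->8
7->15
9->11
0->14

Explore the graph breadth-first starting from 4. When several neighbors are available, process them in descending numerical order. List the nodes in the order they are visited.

Visit 4; enqueue 15, 9, 3 → queue [15, 9, 3]
Visit 15; enqueue 12, 8, 7, 5, 1 → queue [9, 3, 12, 8, 7, 5, 1]
Visit 9; enqueue 11, 0 → queue [3, 12, 8, 7, 5, 1, 11, 0]
Visit 3; enqueue 13 → queue [12, 8, 7, 5, 1, 11, 0, 13]
Visit 12; enqueue 14 → queue [8, 7, 5, 1, 11, 0, 13, 14]
Visit 8 → queue [7, 5, 1, 11, 0, 13, 14]
Visit 7; enqueue 2 → queue [5, 1, 11, 0, 13, 14, 2]
Visit 5 → queue [1, 11, 0, 13, 14, 2]
Visit 1; enqueue 10 → queue [11, 0, 13, 14, 2, 10]
Visit 11 → queue [0, 13, 14, 2, 10]
Visit 0; enqueue 6 → queue [13, 14, 2, 10, 6]
Visit 13 → queue [14, 2, 10, 6]
Visit 14 → queue [2, 10, 6]
Visit 2 → queue [10, 6]
Visit 10 → queue [6]
Visit 6 → queue []

4, 15, 9, 3, 12, 8, 7, 5, 1, 11, 0, 13, 14, 2, 10, 6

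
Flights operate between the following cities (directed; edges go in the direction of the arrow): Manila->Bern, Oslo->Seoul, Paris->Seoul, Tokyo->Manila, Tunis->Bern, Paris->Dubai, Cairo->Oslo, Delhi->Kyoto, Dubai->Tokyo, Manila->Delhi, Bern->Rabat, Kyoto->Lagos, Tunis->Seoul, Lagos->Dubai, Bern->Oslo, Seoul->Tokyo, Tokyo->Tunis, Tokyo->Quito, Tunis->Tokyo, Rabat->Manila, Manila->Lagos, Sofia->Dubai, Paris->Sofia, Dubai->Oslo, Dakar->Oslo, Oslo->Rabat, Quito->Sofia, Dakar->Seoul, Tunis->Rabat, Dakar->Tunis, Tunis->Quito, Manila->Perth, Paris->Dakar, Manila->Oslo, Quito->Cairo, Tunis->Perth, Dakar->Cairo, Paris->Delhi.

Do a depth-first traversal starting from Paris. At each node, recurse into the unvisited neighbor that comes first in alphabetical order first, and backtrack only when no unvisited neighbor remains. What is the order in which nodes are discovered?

Visit Paris
Paris → Dakar
Dakar → Cairo
Cairo → Oslo
Oslo → Rabat
Rabat → Manila
Manila → Bern
Manila → Delhi
Delhi → Kyoto
Kyoto → Lagos
Lagos → Dubai
Dubai → Tokyo
Tokyo → Quito
Quito → Sofia
Tokyo → Tunis
Tunis → Perth
Tunis → Seoul

Paris Dakar Cairo Oslo Rabat Manila Bern Delhi Kyoto Lagos Dubai Tokyo Quito Sofia Tunis Perth Seoul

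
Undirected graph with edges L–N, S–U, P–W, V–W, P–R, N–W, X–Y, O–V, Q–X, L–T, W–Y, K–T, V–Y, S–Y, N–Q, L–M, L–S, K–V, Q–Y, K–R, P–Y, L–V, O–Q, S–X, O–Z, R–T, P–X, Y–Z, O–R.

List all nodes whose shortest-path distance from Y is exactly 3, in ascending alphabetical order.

M, T

Level 0: Y
Level 1: P, Q, S, V, W, X, Z
Level 2: K, L, N, O, R, U
Level 3: M, T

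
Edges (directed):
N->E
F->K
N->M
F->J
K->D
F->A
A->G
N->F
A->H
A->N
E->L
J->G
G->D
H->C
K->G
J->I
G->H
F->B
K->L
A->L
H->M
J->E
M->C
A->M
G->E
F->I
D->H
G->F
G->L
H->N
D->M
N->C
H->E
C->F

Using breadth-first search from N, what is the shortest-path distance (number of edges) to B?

Level 0: N
Level 1: C, E, F, M
Level 2: A, B, I, J, K, L
Level 3: D, G, H
B first appears at level 2.

2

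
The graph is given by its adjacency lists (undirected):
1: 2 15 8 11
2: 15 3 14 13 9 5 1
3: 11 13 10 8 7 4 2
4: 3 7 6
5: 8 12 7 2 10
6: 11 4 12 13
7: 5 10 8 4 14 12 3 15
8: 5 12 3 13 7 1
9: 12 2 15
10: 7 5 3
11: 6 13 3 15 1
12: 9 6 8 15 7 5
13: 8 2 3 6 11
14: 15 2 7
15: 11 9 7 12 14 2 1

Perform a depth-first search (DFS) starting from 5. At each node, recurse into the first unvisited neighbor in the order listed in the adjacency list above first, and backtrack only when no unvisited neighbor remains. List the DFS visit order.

5 → 8 → 12 → 9 → 2 → 15 → 11 → 6 → 4 → 3 → 13 → 10 → 7 → 14 → 1

Visit 5
5 → 8
8 → 12
12 → 9
9 → 2
2 → 15
15 → 11
11 → 6
6 → 4
4 → 3
3 → 13
3 → 10
10 → 7
7 → 14
11 → 1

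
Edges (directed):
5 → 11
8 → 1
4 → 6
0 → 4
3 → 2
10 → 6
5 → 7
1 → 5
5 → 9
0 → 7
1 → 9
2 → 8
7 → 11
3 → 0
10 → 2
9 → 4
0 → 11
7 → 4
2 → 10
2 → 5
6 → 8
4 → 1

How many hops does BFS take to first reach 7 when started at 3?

2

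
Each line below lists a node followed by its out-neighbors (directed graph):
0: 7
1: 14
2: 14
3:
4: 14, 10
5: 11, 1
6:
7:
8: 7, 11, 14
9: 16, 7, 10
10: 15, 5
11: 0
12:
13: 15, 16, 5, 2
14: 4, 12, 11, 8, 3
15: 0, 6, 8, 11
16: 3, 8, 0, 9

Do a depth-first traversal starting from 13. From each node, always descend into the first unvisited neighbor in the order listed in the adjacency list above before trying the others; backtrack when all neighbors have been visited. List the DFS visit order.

13 15 0 7 6 8 11 14 4 10 5 1 12 3 16 9 2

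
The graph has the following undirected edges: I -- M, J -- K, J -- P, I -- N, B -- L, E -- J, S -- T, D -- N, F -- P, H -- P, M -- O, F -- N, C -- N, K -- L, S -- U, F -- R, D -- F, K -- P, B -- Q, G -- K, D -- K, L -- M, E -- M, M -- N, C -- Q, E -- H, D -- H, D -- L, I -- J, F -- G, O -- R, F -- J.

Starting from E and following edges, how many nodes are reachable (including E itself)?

BFS from E visits: E, M, J, H, O, N, L, I, P, K, F, D, R, C, B, G, Q
Reachable nodes: 17 of 20 total.

17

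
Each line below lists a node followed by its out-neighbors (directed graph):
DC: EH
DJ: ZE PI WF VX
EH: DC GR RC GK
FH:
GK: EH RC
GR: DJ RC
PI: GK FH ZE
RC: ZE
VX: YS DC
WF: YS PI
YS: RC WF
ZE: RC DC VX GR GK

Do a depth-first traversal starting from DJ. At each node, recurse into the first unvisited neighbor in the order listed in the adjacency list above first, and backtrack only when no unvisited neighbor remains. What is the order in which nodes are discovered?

DJ ZE RC DC EH GR GK VX YS WF PI FH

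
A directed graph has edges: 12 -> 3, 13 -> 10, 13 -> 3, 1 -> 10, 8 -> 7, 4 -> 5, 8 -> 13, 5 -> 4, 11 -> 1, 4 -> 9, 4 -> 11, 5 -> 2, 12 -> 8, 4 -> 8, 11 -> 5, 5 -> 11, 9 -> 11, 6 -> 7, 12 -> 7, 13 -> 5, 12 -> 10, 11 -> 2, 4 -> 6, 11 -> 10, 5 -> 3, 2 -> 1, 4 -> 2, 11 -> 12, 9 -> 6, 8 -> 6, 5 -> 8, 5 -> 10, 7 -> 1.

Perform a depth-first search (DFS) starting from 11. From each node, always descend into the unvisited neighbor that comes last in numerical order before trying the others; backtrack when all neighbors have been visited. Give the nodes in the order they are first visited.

Visit 11
11 → 12
12 → 10
12 → 8
8 → 13
13 → 5
5 → 4
4 → 9
9 → 6
6 → 7
7 → 1
4 → 2
5 → 3

11 -> 12 -> 10 -> 8 -> 13 -> 5 -> 4 -> 9 -> 6 -> 7 -> 1 -> 2 -> 3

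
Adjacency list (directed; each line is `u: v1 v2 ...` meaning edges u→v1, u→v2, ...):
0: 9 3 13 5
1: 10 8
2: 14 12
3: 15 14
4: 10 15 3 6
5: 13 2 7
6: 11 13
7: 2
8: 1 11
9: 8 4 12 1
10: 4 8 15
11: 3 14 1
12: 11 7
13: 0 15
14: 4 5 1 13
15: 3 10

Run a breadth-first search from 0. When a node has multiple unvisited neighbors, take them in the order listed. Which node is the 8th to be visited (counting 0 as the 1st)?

12

Visit 0; enqueue 9, 3, 13, 5 → queue [9, 3, 13, 5]
Visit 9; enqueue 8, 4, 12, 1 → queue [3, 13, 5, 8, 4, 12, 1]
Visit 3; enqueue 15, 14 → queue [13, 5, 8, 4, 12, 1, 15, 14]
Visit 13 → queue [5, 8, 4, 12, 1, 15, 14]
Visit 5; enqueue 2, 7 → queue [8, 4, 12, 1, 15, 14, 2, 7]
Visit 8; enqueue 11 → queue [4, 12, 1, 15, 14, 2, 7, 11]
Visit 4; enqueue 10, 6 → queue [12, 1, 15, 14, 2, 7, 11, 10, 6]
Visit 12 → queue [1, 15, 14, 2, 7, 11, 10, 6]
Visit 1 → queue [15, 14, 2, 7, 11, 10, 6]
Visit 15 → queue [14, 2, 7, 11, 10, 6]
Visit 14 → queue [2, 7, 11, 10, 6]
Visit 2 → queue [7, 11, 10, 6]
Visit 7 → queue [11, 10, 6]
Visit 11 → queue [10, 6]
Visit 10 → queue [6]
Visit 6 → queue []

Visit order: 0, 9, 3, 13, 5, 8, 4, 12, 1, 15, 14, 2, 7, 11, 10, 6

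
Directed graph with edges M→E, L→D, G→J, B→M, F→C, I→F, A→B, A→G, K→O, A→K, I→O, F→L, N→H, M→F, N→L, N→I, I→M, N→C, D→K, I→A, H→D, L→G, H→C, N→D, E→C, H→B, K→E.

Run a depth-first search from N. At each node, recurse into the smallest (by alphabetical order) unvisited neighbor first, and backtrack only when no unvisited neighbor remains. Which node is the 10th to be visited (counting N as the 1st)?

F

Visit N
N → C
N → D
D → K
K → E
K → O
N → H
H → B
B → M
M → F
F → L
L → G
G → J
N → I
I → A

Visit order: N, C, D, K, E, O, H, B, M, F, L, G, J, I, A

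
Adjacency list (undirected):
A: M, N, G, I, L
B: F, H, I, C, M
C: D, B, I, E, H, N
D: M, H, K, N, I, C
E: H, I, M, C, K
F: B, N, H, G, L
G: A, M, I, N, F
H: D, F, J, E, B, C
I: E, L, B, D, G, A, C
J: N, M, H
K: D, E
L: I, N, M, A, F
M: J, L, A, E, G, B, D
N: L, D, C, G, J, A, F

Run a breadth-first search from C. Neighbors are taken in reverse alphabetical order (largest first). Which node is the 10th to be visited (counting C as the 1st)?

Visit C; enqueue N, I, H, E, D, B → queue [N, I, H, E, D, B]
Visit N; enqueue L, J, G, F, A → queue [I, H, E, D, B, L, J, G, F, A]
Visit I → queue [H, E, D, B, L, J, G, F, A]
Visit H → queue [E, D, B, L, J, G, F, A]
Visit E; enqueue M, K → queue [D, B, L, J, G, F, A, M, K]
Visit D → queue [B, L, J, G, F, A, M, K]
Visit B → queue [L, J, G, F, A, M, K]
Visit L → queue [J, G, F, A, M, K]
Visit J → queue [G, F, A, M, K]
Visit G → queue [F, A, M, K]
Visit F → queue [A, M, K]
Visit A → queue [M, K]
Visit M → queue [K]
Visit K → queue []

Visit order: C, N, I, H, E, D, B, L, J, G, F, A, M, K

G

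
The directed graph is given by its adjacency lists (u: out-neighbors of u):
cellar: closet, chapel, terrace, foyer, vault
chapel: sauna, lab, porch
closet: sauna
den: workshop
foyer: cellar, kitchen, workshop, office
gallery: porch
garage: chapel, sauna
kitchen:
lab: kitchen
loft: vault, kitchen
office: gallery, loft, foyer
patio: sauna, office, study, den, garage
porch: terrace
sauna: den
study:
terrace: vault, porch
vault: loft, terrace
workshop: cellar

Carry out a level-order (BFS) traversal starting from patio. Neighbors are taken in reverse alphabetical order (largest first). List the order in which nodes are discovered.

Visit patio; enqueue study, sauna, office, garage, den → queue [study, sauna, office, garage, den]
Visit study → queue [sauna, office, garage, den]
Visit sauna → queue [office, garage, den]
Visit office; enqueue loft, gallery, foyer → queue [garage, den, loft, gallery, foyer]
Visit garage; enqueue chapel → queue [den, loft, gallery, foyer, chapel]
Visit den; enqueue workshop → queue [loft, gallery, foyer, chapel, workshop]
Visit loft; enqueue vault, kitchen → queue [gallery, foyer, chapel, workshop, vault, kitchen]
Visit gallery; enqueue porch → queue [foyer, chapel, workshop, vault, kitchen, porch]
Visit foyer; enqueue cellar → queue [chapel, workshop, vault, kitchen, porch, cellar]
Visit chapel; enqueue lab → queue [workshop, vault, kitchen, porch, cellar, lab]
Visit workshop → queue [vault, kitchen, porch, cellar, lab]
Visit vault; enqueue terrace → queue [kitchen, porch, cellar, lab, terrace]
Visit kitchen → queue [porch, cellar, lab, terrace]
Visit porch → queue [cellar, lab, terrace]
Visit cellar; enqueue closet → queue [lab, terrace, closet]
Visit lab → queue [terrace, closet]
Visit terrace → queue [closet]
Visit closet → queue []

patio → study → sauna → office → garage → den → loft → gallery → foyer → chapel → workshop → vault → kitchen → porch → cellar → lab → terrace → closet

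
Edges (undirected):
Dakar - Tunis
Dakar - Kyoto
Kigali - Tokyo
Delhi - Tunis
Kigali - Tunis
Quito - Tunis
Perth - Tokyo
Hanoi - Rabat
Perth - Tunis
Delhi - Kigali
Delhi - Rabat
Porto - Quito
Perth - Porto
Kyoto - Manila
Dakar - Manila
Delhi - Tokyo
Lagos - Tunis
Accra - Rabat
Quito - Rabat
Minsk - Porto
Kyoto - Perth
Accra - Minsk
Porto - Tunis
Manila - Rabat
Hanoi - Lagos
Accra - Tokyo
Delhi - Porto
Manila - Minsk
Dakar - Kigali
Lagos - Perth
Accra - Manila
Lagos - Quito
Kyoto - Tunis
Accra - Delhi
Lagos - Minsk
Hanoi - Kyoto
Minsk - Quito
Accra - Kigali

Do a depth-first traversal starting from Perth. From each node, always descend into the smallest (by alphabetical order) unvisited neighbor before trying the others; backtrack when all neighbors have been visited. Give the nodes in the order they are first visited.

Visit Perth
Perth → Kyoto
Kyoto → Dakar
Dakar → Kigali
Kigali → Accra
Accra → Delhi
Delhi → Porto
Porto → Minsk
Minsk → Lagos
Lagos → Hanoi
Hanoi → Rabat
Rabat → Manila
Rabat → Quito
Quito → Tunis
Delhi → Tokyo

Perth Kyoto Dakar Kigali Accra Delhi Porto Minsk Lagos Hanoi Rabat Manila Quito Tunis Tokyo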